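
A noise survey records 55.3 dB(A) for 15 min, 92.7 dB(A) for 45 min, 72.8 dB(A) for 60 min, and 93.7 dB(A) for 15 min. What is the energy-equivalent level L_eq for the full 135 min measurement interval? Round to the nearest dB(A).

89 dB(A)

The energy average is taken in the linear domain: L_eq = 10·log₁₀[(Σ tᵢ·10^(Lᵢ/10))/T], T = 135 min.
Σ tᵢ·10^(Lᵢ/10) = 15·10^(55.3/10) + 45·10^(92.7/10) + 60·10^(72.8/10) + 15·10^(93.7/10) = 1.201e+11.
L_eq = 10·log₁₀(1.201e+11/135) = 89.49 dB(A).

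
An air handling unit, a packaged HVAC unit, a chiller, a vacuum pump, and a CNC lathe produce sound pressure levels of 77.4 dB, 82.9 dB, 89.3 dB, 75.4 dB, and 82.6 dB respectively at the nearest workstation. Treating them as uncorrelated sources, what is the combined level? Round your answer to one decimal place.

For uncorrelated sources the intensities add, so convert each level to linear form, sum, and take 10·log₁₀ of the total.
Σ 10^(L/10) = 10^(77.4/10) + 10^(82.9/10) + 10^(89.3/10) + 10^(75.4/10) + 10^(82.6/10) = 1.318e+09.
L_total = 10·log₁₀(1.318e+09) = 91.20 dB.

91.2 dB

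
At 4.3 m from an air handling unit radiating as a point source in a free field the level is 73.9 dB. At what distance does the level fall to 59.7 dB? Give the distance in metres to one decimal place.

The 14.2 dB drop corresponds to a distance ratio of 10^(14.2/20) for a point source.
r₂ = 4.3·10^((73.9−59.7)/20) = 4.3·10^(14.2/20) = 22.05 m.

22.1 m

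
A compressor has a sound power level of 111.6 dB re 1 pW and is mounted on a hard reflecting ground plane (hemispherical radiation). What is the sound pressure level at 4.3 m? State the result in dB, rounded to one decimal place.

The power spreads over a hemisphere of area 2π·r², so L_p = L_w − 10·log₁₀(2π·r²).
2π·r² = 116.2 m², 10·log₁₀ of that is 20.651 dB.
L_p = 111.6 − 20.651 = 90.95 dB.

90.9 dB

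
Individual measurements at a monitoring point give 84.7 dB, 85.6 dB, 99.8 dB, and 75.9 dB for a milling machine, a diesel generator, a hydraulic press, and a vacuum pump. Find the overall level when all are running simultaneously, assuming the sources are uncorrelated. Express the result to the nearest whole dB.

For uncorrelated sources the intensities add, so convert each level to linear form, sum, and take 10·log₁₀ of the total.
Σ 10^(L/10) = 10^(84.7/10) + 10^(85.6/10) + 10^(99.8/10) + 10^(75.9/10) = 1.025e+10.
L_total = 10·log₁₀(1.025e+10) = 100.11 dB.

100 dB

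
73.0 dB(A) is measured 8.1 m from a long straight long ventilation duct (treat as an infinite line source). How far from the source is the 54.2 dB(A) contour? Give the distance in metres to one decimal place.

For a line source L₁ − L₂ = 10·log₁₀(r₂/r₁), so r₂ = r₁·10^((L₁−L₂)/10).
r₂ = 8.1·10^((73.0−54.2)/10) = 8.1·10^(18.8/10) = 614.45 m.

614.4 m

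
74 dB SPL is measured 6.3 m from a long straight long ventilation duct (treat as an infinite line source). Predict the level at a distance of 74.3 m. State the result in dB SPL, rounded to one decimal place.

For a line source, L₂ = L₁ − 10·log₁₀(r₂/r₁).
L₂ = 74 − 10·log₁₀(74.3/6.3) = 74 − 10.716 = 63.28 dB SPL.

63.3 dB SPL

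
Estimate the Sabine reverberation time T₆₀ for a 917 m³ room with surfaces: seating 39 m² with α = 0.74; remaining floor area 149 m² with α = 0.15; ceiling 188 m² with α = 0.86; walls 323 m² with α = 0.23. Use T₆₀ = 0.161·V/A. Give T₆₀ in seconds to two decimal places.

0.51 s

Total absorption A = 39·0.74 + 149·0.15 + 188·0.86 + 323·0.23 = 287.18 m² sabins.
T₆₀ = 0.161·V/A = 0.161·917/287.18 = 0.514 s.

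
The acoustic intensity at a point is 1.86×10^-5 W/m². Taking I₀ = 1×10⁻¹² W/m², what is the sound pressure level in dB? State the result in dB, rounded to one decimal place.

Dividing by I₀ shifts the exponent by 12: I/I₀ = 1.86×10^7.
L = 10·(0.2695 + 7) = 72.70 dB.

72.7 dB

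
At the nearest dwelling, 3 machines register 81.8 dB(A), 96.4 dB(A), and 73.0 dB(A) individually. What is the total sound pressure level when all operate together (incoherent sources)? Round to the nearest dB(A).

Incoherent sources combine by intensity addition: L_total = 10·log₁₀(Σ 10^(L_i/10)).
Σ 10^(L/10) = 10^(81.8/10) + 10^(96.4/10) + 10^(73.0/10) = 4.536e+09.
L_total = 10·log₁₀(4.536e+09) = 96.57 dB(A).

97 dB(A)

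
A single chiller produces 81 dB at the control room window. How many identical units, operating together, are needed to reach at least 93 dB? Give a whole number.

N identical sources give L₁ + 10·log₁₀ N, so require 10·log₁₀ N ≥ 93 − 81 = 12.0 dB.
N ≥ 10^(12.0/10) = 15.849, so N = 16.

16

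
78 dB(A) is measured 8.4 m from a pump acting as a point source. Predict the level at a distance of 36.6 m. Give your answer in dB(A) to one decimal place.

65.2 dB(A)

For a point source, L₂ = L₁ − 20·log₁₀(r₂/r₁).
L₂ = 78 − 20·log₁₀(36.6/8.4) = 78 − 12.784 = 65.22 dB(A).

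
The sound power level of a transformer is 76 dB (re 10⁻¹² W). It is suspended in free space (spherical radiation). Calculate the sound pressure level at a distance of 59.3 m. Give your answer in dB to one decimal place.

29.5 dB

L_p = L_w − 10·log₁₀(4π·r²) with r = 59.3 m.
4π·r² = 4.419e+04 m², 10·log₁₀ of that is 46.453 dB.
L_p = 76 − 46.453 = 29.55 dB.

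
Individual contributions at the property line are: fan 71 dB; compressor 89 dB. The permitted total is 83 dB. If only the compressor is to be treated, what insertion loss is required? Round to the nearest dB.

6 dB

The untreated sources together contribute 10^(71/10) = 1.259e+07, i.e. 71.00 dB.
The limit corresponds to 10^(83/10) = 1.995e+08; subtracting the fixed part leaves 1.869e+08 for the compressor, i.e. 82.72 dB.
Required insertion loss = 89 − 82.72 = 6.28 dB.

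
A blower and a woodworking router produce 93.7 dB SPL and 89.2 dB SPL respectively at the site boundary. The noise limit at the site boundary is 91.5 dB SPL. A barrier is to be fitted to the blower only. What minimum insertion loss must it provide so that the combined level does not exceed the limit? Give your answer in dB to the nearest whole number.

The untreated sources together contribute 10^(89.2/10) = 8.318e+08, i.e. 89.20 dB SPL.
To meet 91.5 dB SPL overall, the treated blower may contribute at most 10^(91.5/10) − 8.318e+08 = 5.808e+08, i.e. 87.64 dB SPL.
So the blower must be reduced from 93.7 to 87.64 dB SPL: IL = 6.06 dB.

6 dB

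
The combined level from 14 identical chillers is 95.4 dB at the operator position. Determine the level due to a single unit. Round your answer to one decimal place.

83.9 dB

For N identical incoherent sources L_total = L₁ + 10·log₁₀ N, so L₁ = 95.4 − 10·log₁₀(14) = 95.4 − 11.461.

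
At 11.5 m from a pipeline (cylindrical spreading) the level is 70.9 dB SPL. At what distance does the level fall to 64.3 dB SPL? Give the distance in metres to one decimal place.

52.6 m

Line-source spreading drops the level by 10·log₁₀(r₂/r₁); inverting, r₂/r₁ = 10^(ΔL/10).
r₂ = 11.5·10^((70.9−64.3)/10) = 11.5·10^(6.6/10) = 52.57 m.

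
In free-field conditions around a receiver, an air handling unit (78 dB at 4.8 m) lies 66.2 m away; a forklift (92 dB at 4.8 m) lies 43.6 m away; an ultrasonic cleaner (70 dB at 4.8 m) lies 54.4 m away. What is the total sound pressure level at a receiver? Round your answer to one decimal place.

72.9 dB

Propagate each source to the receiver with L = L_ref − 20·log₁₀(r/r_ref), then add intensities.
air handling unit: 78 − 20·log₁₀(66.2/4.8) = 78 − 22.79 = 55.21 dB.
forklift: 92 − 20·log₁₀(43.6/4.8) = 92 − 19.16 = 72.84 dB.
ultrasonic cleaner: 70 − 20·log₁₀(54.4/4.8) = 70 − 21.09 = 48.91 dB.
Σ 10^(L/10) = 1.962e+07 → L_total = 10·log₁₀(1.962e+07) = 72.93 dB.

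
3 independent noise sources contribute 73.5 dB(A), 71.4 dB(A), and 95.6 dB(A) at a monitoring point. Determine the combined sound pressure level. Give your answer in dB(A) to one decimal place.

95.6 dB(A)

Incoherent sources combine by intensity addition: L_total = 10·log₁₀(Σ 10^(L_i/10)).
Σ 10^(L/10) = 10^(73.5/10) + 10^(71.4/10) + 10^(95.6/10) = 3.667e+09.
L_total = 10·log₁₀(3.667e+09) = 95.64 dB(A).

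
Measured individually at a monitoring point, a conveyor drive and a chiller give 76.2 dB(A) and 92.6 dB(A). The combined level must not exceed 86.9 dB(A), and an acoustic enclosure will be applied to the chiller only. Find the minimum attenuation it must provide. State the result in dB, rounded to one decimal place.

Fixed contribution from the other source: Σ 10^(L/10) = 10^(76.2/10) = 4.169e+07 (76.20 dB(A)).
The limit corresponds to 10^(86.9/10) = 4.898e+08; subtracting the fixed part leaves 4.481e+08 for the chiller, i.e. 86.51 dB(A).
So the chiller must be reduced from 92.6 to 86.51 dB(A): IL = 6.09 dB.

6.1 dB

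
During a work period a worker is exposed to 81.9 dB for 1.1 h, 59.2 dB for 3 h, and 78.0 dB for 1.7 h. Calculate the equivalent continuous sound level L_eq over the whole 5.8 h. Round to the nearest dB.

77 dB

L_eq = 10·log₁₀[(1/T)·Σ tᵢ·10^(Lᵢ/10)] with T = 5.8 h.
Σ tᵢ·10^(Lᵢ/10) = 1.1·10^(81.9/10) + 3·10^(59.2/10) + 1.7·10^(78.0/10) = 2.801e+08.
L_eq = 10·log₁₀(2.801e+08/5.8) = 76.84 dB.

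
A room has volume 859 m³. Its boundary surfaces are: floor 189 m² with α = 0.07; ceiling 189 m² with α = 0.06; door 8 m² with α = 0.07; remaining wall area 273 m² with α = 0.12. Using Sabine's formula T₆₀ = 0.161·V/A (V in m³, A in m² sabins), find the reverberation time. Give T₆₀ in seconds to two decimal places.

2.39 s

Summing Sᵢαᵢ: 189·0.07 + 189·0.06 + 8·0.07 + 273·0.12 = 57.89 m².
T₆₀ = 0.161 × 859 / 57.89 = 2.389 s.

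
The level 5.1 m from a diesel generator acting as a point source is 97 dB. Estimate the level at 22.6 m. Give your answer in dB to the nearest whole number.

For a point source, L₂ = L₁ − 20·log₁₀(r₂/r₁).
L₂ = 97 − 20·log₁₀(22.6/5.1) = 97 − 12.931 = 84.07 dB.

84 dB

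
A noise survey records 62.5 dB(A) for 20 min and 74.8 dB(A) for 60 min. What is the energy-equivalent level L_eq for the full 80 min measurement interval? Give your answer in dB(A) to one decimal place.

73.6 dB(A)

L_eq = 10·log₁₀[(1/T)·Σ tᵢ·10^(Lᵢ/10)] with T = 80 min.
Σ tᵢ·10^(Lᵢ/10) = 20·10^(62.5/10) + 60·10^(74.8/10) = 1.848e+09.
L_eq = 10·log₁₀(1.848e+09/80) = 73.64 dB(A).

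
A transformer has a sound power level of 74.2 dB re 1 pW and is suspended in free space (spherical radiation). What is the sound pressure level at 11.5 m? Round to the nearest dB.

42 dB

The power spreads over a sphere of area 4π·r², so L_p = L_w − 10·log₁₀(4π·r²).
4π·r² = 1662 m², 10·log₁₀ of that is 32.206 dB.
L_p = 74.2 − 32.206 = 41.99 dB.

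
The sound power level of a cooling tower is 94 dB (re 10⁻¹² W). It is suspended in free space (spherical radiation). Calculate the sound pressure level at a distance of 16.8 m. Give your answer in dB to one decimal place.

The power spreads over a sphere of area 4π·r², so L_p = L_w − 10·log₁₀(4π·r²).
4π·r² = 3547 m², 10·log₁₀ of that is 35.498 dB.
L_p = 94 − 35.498 = 58.50 dB.

58.5 dB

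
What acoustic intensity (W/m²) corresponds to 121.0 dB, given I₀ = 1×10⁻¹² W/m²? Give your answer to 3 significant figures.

I/I₀ = 10^(121.0/10) = 1.259e+12, so I = 1.259e+12 × 10⁻¹² W/m².

1.26 W/m²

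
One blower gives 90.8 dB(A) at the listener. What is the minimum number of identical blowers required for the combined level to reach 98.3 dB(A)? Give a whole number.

Need L₁ + 10·log₁₀ N ≥ 98.3, i.e. log₁₀ N ≥ 0.75.
N ≥ 10^(7.5/10) = 5.623, so N = 6.

6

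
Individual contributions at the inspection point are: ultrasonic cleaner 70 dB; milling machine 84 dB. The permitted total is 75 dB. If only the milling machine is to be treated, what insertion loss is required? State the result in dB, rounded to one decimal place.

Fixed contribution from the other source: Σ 10^(L/10) = 10^(70/10) = 1.000e+07 (70.00 dB).
To meet 75 dB overall, the treated milling machine may contribute at most 10^(75/10) − 1.000e+07 = 2.162e+07, i.e. 73.35 dB.
Required insertion loss = 84 − 73.35 = 10.65 dB.

10.7 dB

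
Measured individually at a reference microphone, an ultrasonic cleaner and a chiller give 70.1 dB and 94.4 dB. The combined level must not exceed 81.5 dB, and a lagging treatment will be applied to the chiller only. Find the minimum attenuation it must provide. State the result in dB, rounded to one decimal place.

Fixed contribution from the other source: Σ 10^(L/10) = 10^(70.1/10) = 1.023e+07 (70.10 dB).
The limit corresponds to 10^(81.5/10) = 1.413e+08; subtracting the fixed part leaves 1.310e+08 for the chiller, i.e. 81.17 dB.
So the chiller must be reduced from 94.4 to 81.17 dB: IL = 13.23 dB.

13.2 dB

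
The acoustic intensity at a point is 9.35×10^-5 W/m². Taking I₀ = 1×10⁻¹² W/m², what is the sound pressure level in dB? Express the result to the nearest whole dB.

Dividing by I₀ shifts the exponent by 12: I/I₀ = 9.35×10^7.
L = 10·(0.9708 + 7) = 79.71 dB.

80 dB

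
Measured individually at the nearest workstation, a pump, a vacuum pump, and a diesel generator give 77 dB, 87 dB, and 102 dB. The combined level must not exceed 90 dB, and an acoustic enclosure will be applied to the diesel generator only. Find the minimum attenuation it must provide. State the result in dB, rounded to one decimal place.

15.5 dB

Everything except the diesel generator sums to 10^(77/10) + 10^(87/10) = 5.513e+08 in linear terms, 87.41 dB.
To meet 90 dB overall, the treated diesel generator may contribute at most 10^(90/10) − 5.513e+08 = 4.487e+08, i.e. 86.52 dB.
Required insertion loss = 102 − 86.52 = 15.48 dB.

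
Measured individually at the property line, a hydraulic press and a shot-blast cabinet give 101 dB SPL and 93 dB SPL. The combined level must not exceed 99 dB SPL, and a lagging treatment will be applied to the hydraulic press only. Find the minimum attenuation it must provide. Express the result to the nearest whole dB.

3 dB

Everything except the hydraulic press sums to 10^(93/10) = 1.995e+09 in linear terms, 93.00 dB SPL.
The limit corresponds to 10^(99/10) = 7.943e+09; subtracting the fixed part leaves 5.948e+09 for the hydraulic press, i.e. 97.74 dB SPL.
Required insertion loss = 101 − 97.74 = 3.26 dB.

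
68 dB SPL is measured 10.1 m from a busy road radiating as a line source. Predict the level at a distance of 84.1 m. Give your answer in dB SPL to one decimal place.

58.8 dB SPL

Line-source attenuation: ΔL = 10·log₁₀(r₂/r₁) = 10·log₁₀(84.1/10.1) = 9.205 dB.
L₂ = 68 − 10·log₁₀(84.1/10.1) = 68 − 9.205 = 58.80 dB SPL.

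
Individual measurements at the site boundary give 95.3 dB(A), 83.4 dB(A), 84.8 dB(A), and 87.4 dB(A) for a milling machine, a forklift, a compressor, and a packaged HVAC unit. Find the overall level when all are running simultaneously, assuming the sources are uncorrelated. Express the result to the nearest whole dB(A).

96 dB(A)

Incoherent sources combine by intensity addition: L_total = 10·log₁₀(Σ 10^(L_i/10)).
Σ 10^(L/10) = 10^(95.3/10) + 10^(83.4/10) + 10^(84.8/10) + 10^(87.4/10) = 4.459e+09.
L_total = 10·log₁₀(4.459e+09) = 96.49 dB(A).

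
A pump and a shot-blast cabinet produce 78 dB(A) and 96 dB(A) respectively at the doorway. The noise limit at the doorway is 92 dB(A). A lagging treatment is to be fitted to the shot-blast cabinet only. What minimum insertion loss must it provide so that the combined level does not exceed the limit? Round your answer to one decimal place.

4.2 dB

The untreated sources together contribute 10^(78/10) = 6.310e+07, i.e. 78.00 dB(A).
To meet 92 dB(A) overall, the treated shot-blast cabinet may contribute at most 10^(92/10) − 6.310e+07 = 1.522e+09, i.e. 91.82 dB(A).
So the shot-blast cabinet must be reduced from 96 to 91.82 dB(A): IL = 4.18 dB.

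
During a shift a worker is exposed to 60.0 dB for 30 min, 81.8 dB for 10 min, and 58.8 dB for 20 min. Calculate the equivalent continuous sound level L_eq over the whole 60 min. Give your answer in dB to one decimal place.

The energy average is taken in the linear domain: L_eq = 10·log₁₀[(Σ tᵢ·10^(Lᵢ/10))/T], T = 60 min.
Σ tᵢ·10^(Lᵢ/10) = 30·10^(60.0/10) + 10·10^(81.8/10) + 20·10^(58.8/10) = 1.559e+09.
L_eq = 10·log₁₀(1.559e+09/60) = 74.15 dB.

74.1 dB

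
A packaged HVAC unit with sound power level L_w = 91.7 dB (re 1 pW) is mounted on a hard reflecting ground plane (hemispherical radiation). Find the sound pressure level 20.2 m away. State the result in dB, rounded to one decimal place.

L_p = L_w − 10·log₁₀(2π·r²) with r = 20.2 m.
2π·r² = 2564 m², 10·log₁₀ of that is 34.089 dB.
L_p = 91.7 − 34.089 = 57.61 dB.

57.6 dB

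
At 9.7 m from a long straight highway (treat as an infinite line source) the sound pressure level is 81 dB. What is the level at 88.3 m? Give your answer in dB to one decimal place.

For a line source, L₂ = L₁ − 10·log₁₀(r₂/r₁).
L₂ = 81 − 10·log₁₀(88.3/9.7) = 81 − 9.592 = 71.41 dB.

71.4 dB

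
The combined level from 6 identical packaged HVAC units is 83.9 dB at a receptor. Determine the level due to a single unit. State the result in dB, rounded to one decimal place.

76.1 dB

For N identical incoherent sources L_total = L₁ + 10·log₁₀ N, so L₁ = 83.9 − 10·log₁₀(6) = 83.9 − 7.782.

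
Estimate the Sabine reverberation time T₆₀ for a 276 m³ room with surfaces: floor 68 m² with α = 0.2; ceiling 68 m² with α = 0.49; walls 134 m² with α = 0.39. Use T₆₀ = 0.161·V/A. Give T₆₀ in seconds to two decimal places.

0.45 s

A = Σ Sᵢαᵢ = 68·0.2 + 68·0.49 + 134·0.39 = 99.18 m².
T₆₀ = 0.161 × 276 / 99.18 = 0.448 s.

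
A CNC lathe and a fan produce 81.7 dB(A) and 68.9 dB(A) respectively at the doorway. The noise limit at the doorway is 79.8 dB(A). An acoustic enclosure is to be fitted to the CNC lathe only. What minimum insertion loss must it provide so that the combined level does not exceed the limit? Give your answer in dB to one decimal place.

2.3 dB

Everything except the CNC lathe sums to 10^(68.9/10) = 7.762e+06 in linear terms, 68.90 dB(A).
To meet 79.8 dB(A) overall, the treated CNC lathe may contribute at most 10^(79.8/10) − 7.762e+06 = 8.774e+07, i.e. 79.43 dB(A).
So the CNC lathe must be reduced from 81.7 to 79.43 dB(A): IL = 2.27 dB.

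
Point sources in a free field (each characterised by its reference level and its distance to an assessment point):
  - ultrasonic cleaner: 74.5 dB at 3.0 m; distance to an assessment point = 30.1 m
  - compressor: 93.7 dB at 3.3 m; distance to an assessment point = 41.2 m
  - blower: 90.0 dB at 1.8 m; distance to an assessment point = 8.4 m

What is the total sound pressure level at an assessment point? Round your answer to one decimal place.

77.9 dB

First find each source's level at the receiver (point-source: −20·log₁₀(r/r_ref)), then combine on an intensity basis.
ultrasonic cleaner: 74.5 − 20·log₁₀(30.1/3.0) = 74.5 − 20.03 = 54.47 dB.
compressor: 93.7 − 20·log₁₀(41.2/3.3) = 93.7 − 21.93 = 71.77 dB.
blower: 90.0 − 20·log₁₀(8.4/1.8) = 90.0 − 13.38 = 76.62 dB.
Σ 10^(L/10) = 6.124e+07 → L_total = 10·log₁₀(6.124e+07) = 77.87 dB.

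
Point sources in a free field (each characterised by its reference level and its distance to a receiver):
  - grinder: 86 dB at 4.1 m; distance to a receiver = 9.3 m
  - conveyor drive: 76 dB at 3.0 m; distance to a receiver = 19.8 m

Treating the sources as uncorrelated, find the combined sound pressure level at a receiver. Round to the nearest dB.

79 dB

Propagate each source to the receiver with L = L_ref − 20·log₁₀(r/r_ref), then add intensities.
grinder: 86 − 20·log₁₀(9.3/4.1) = 86 − 7.11 = 78.89 dB.
conveyor drive: 76 − 20·log₁₀(19.8/3.0) = 76 − 16.39 = 59.61 dB.
Σ 10^(L/10) = 7.829e+07 → L_total = 10·log₁₀(7.829e+07) = 78.94 dB.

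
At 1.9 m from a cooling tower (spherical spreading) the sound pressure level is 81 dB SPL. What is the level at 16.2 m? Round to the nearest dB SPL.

For a point source, L₂ = L₁ − 20·log₁₀(r₂/r₁).
L₂ = 81 − 20·log₁₀(16.2/1.9) = 81 − 18.615 = 62.38 dB SPL.

62 dB SPL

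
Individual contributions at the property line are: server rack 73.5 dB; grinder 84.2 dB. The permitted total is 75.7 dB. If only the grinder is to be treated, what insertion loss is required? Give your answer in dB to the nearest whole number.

13 dB

The untreated sources together contribute 10^(73.5/10) = 2.239e+07, i.e. 73.50 dB.
The limit corresponds to 10^(75.7/10) = 3.715e+07; subtracting the fixed part leaves 1.477e+07 for the grinder, i.e. 71.69 dB.
Required insertion loss = 84.2 − 71.69 = 12.51 dB.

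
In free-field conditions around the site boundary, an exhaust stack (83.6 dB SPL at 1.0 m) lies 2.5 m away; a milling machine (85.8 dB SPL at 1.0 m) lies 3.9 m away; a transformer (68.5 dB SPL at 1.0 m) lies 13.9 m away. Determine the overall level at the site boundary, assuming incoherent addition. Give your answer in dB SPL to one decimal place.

First find each source's level at the receiver (point-source: −20·log₁₀(r/r_ref)), then combine on an intensity basis.
exhaust stack: 83.6 − 20·log₁₀(2.5/1.0) = 83.6 − 7.96 = 75.64 dB SPL.
milling machine: 85.8 − 20·log₁₀(3.9/1.0) = 85.8 − 11.82 = 73.98 dB SPL.
transformer: 68.5 − 20·log₁₀(13.9/1.0) = 68.5 − 22.86 = 45.64 dB SPL.
Σ 10^(L/10) = 6.169e+07 → L_total = 10·log₁₀(6.169e+07) = 77.90 dB SPL.

77.9 dB SPL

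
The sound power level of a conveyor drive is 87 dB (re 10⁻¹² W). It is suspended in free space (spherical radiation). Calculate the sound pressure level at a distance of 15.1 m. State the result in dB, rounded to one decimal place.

The power spreads over a sphere of area 4π·r², so L_p = L_w − 10·log₁₀(4π·r²).
4π·r² = 2865 m², 10·log₁₀ of that is 34.572 dB.
L_p = 87 − 34.572 = 52.43 dB.

52.4 dB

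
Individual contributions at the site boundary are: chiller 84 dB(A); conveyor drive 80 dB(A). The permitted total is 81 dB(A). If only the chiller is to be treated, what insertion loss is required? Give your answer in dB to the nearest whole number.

10 dB

Fixed contribution from the other source: Σ 10^(L/10) = 10^(80/10) = 1.000e+08 (80.00 dB(A)).
To meet 81 dB(A) overall, the treated chiller may contribute at most 10^(81/10) − 1.000e+08 = 2.589e+07, i.e. 74.13 dB(A).
Required insertion loss = 84 − 74.13 = 9.87 dB.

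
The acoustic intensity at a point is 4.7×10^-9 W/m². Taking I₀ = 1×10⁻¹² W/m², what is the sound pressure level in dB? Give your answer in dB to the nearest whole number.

L = 10·log₁₀(I/I₀) = 10·log₁₀(4.7×10^-9/10⁻¹²) = 10·log₁₀(4.7×10^3).
L = 10·(0.6721 + 3) = 36.72 dB.

37 dB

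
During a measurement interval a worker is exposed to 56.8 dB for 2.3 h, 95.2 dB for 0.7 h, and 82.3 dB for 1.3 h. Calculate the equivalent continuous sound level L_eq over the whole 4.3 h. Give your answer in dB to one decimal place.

87.7 dB

The energy average is taken in the linear domain: L_eq = 10·log₁₀[(Σ tᵢ·10^(Lᵢ/10))/T], T = 4.3 h.
Σ tᵢ·10^(Lᵢ/10) = 2.3·10^(56.8/10) + 0.7·10^(95.2/10) + 1.3·10^(82.3/10) = 2.540e+09.
L_eq = 10·log₁₀(2.540e+09/4.3) = 87.71 dB.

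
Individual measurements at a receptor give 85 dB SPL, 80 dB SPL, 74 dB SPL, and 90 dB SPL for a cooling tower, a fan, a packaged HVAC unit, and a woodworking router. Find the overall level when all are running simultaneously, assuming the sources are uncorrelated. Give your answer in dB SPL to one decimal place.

Incoherent sources combine by intensity addition: L_total = 10·log₁₀(Σ 10^(L_i/10)).
Σ 10^(L/10) = 10^(85/10) + 10^(80/10) + 10^(74/10) + 10^(90/10) = 1.441e+09.
L_total = 10·log₁₀(1.441e+09) = 91.59 dB SPL.

91.6 dB SPL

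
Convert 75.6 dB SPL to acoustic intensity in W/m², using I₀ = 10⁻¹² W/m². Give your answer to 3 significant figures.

3.63e-05 W/m²

I = I₀·10^(L/10) = 10⁻¹² × 10^(75.6/10) = 10^(-4.440).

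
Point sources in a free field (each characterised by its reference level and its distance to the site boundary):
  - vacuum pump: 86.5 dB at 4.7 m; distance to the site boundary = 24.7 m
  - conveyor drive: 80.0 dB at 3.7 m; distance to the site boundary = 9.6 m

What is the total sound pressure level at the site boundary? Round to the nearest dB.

Propagate each source to the receiver with L = L_ref − 20·log₁₀(r/r_ref), then add intensities.
vacuum pump: 86.5 − 20·log₁₀(24.7/4.7) = 86.5 − 14.41 = 72.09 dB.
conveyor drive: 80.0 − 20·log₁₀(9.6/3.7) = 80.0 − 8.28 = 71.72 dB.
Σ 10^(L/10) = 3.103e+07 → L_total = 10·log₁₀(3.103e+07) = 74.92 dB.

75 dB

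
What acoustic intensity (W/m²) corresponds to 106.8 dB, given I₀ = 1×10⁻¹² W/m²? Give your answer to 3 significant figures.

L = 10·log₁₀(I/I₀) ⇒ I = I₀·10^(L/10) = 10⁻¹² × 10^10.68.

0.0479 W/m²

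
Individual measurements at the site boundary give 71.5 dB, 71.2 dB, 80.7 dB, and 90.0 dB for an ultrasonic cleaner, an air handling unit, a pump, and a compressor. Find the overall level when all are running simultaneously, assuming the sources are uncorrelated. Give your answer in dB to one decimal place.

Incoherent sources combine by intensity addition: L_total = 10·log₁₀(Σ 10^(L_i/10)).
Σ 10^(L/10) = 10^(71.5/10) + 10^(71.2/10) + 10^(80.7/10) + 10^(90.0/10) = 1.145e+09.
L_total = 10·log₁₀(1.145e+09) = 90.59 dB.

90.6 dB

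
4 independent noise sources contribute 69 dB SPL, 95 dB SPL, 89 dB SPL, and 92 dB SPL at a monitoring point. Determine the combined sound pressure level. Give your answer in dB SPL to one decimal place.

97.4 dB SPL

For uncorrelated sources the intensities add, so convert each level to linear form, sum, and take 10·log₁₀ of the total.
Σ 10^(L/10) = 10^(69/10) + 10^(95/10) + 10^(89/10) + 10^(92/10) = 5.549e+09.
L_total = 10·log₁₀(5.549e+09) = 97.44 dB SPL.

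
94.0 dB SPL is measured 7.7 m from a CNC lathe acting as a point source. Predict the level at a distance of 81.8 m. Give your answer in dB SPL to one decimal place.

73.5 dB SPL

Point-source attenuation: ΔL = 20·log₁₀(r₂/r₁) = 20·log₁₀(81.8/7.7) = 20.525 dB.
L₂ = 94.0 − 20·log₁₀(81.8/7.7) = 94.0 − 20.525 = 73.47 dB SPL.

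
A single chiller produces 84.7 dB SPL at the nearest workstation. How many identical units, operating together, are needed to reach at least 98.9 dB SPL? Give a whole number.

The shortfall is 98.9 − 84.7 = 14.2 dB, and N units add 10·log₁₀ N, so need 10·log₁₀ N ≥ 14.2.
N ≥ 10^(14.2/10) = 26.303, so N = 27.

27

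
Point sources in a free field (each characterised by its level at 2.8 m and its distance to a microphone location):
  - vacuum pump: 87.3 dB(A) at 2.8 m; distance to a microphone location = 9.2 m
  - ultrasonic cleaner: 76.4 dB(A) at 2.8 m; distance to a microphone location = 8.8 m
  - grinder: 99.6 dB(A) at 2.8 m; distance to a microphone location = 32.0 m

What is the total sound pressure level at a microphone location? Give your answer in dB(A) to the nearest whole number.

First find each source's level at the receiver (point-source: −20·log₁₀(r/r_ref)), then combine on an intensity basis.
vacuum pump: 87.3 − 20·log₁₀(9.2/2.8) = 87.3 − 10.33 = 76.97 dB(A).
ultrasonic cleaner: 76.4 − 20·log₁₀(8.8/2.8) = 76.4 − 9.95 = 66.45 dB(A).
grinder: 99.6 − 20·log₁₀(32.0/2.8) = 99.6 − 21.16 = 78.44 dB(A).
Σ 10^(L/10) = 1.240e+08 → L_total = 10·log₁₀(1.240e+08) = 80.93 dB(A).

81 dB(A)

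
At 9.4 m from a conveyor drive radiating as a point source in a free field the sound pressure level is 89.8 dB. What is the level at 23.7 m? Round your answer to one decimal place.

81.8 dB

Point-source attenuation: ΔL = 20·log₁₀(r₂/r₁) = 20·log₁₀(23.7/9.4) = 8.032 dB.
L₂ = 89.8 − 20·log₁₀(23.7/9.4) = 89.8 − 8.032 = 81.77 dB.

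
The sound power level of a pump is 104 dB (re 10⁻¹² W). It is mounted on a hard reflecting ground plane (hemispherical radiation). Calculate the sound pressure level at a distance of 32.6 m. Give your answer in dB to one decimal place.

L_p = L_w − 10·log₁₀(2π·r²) with r = 32.6 m.
2π·r² = 6678 m², 10·log₁₀ of that is 38.246 dB.
L_p = 104 − 38.246 = 65.75 dB.

65.8 dB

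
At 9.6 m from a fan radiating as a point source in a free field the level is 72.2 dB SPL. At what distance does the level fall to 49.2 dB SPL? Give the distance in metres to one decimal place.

For a point source L₁ − L₂ = 20·log₁₀(r₂/r₁), so r₂ = r₁·10^((L₁−L₂)/20).
r₂ = 9.6·10^((72.2−49.2)/20) = 9.6·10^(23.0/20) = 135.60 m.

135.6 m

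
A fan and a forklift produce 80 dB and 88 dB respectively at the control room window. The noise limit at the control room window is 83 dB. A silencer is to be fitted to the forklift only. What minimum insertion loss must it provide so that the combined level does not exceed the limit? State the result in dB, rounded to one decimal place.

Fixed contribution from the other source: Σ 10^(L/10) = 10^(80/10) = 1.000e+08 (80.00 dB).
The limit corresponds to 10^(83/10) = 1.995e+08; subtracting the fixed part leaves 9.953e+07 for the forklift, i.e. 79.98 dB.
So the forklift must be reduced from 88 to 79.98 dB: IL = 8.02 dB.

8.0 dB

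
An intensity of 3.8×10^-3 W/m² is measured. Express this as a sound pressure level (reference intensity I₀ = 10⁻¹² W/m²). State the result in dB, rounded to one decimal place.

95.8 dB

I/I₀ = 3.8×10^-3/10⁻¹² = 3.8×10^9, and L = 10·log₁₀(I/I₀).
L = 10·(0.5798 + 9) = 95.80 dB.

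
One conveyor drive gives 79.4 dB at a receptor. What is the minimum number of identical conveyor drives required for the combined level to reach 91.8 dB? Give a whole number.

The shortfall is 91.8 − 79.4 = 12.4 dB, and N units add 10·log₁₀ N, so need 10·log₁₀ N ≥ 12.4.
N ≥ 10^(12.4/10) = 17.378, so N = 18.

18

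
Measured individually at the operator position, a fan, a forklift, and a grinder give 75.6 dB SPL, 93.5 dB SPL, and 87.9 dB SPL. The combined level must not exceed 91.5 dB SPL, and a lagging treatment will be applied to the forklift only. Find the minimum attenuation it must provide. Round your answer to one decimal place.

4.7 dB

The untreated sources together contribute 10^(75.6/10) + 10^(87.9/10) = 6.529e+08, i.e. 88.15 dB SPL.
To meet 91.5 dB SPL overall, the treated forklift may contribute at most 10^(91.5/10) − 6.529e+08 = 7.596e+08, i.e. 88.81 dB SPL.
So the forklift must be reduced from 93.5 to 88.81 dB SPL: IL = 4.69 dB.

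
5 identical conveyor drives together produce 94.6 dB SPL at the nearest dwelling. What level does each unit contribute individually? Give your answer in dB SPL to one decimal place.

87.6 dB SPL

5 equal contributions raise the level by 10·log₁₀ 5 = 6.990 dB, so each unit alone gives 94.6 − 6.990.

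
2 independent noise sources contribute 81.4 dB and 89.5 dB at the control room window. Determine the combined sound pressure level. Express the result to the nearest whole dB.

90 dB

For uncorrelated sources the intensities add, so convert each level to linear form, sum, and take 10·log₁₀ of the total.
Σ 10^(L/10) = 10^(81.4/10) + 10^(89.5/10) = 1.029e+09.
L_total = 10·log₁₀(1.029e+09) = 90.13 dB.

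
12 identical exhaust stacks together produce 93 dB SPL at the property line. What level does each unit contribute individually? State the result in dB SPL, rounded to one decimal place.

12 equal contributions raise the level by 10·log₁₀ 12 = 10.792 dB, so each unit alone gives 93 − 10.792.

82.2 dB SPL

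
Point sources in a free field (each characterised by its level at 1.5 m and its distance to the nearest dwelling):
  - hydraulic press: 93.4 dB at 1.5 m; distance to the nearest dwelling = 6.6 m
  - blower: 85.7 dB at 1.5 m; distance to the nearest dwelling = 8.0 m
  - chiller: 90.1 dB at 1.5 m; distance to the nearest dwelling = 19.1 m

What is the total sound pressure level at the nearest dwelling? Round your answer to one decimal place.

81.2 dB

Propagate each source to the receiver with L = L_ref − 20·log₁₀(r/r_ref), then add intensities.
hydraulic press: 93.4 − 20·log₁₀(6.6/1.5) = 93.4 − 12.87 = 80.53 dB.
blower: 85.7 − 20·log₁₀(8.0/1.5) = 85.7 − 14.54 = 71.16 dB.
chiller: 90.1 − 20·log₁₀(19.1/1.5) = 90.1 − 22.10 = 68.00 dB.
Σ 10^(L/10) = 1.324e+08 → L_total = 10·log₁₀(1.324e+08) = 81.22 dB.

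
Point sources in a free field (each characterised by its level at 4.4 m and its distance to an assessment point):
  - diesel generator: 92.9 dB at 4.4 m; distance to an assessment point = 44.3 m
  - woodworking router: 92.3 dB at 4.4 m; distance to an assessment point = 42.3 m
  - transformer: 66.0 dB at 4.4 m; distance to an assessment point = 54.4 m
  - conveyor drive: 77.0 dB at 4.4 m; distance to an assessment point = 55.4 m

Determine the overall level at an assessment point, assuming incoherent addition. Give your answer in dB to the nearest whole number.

Propagate each source to the receiver with L = L_ref − 20·log₁₀(r/r_ref), then add intensities.
diesel generator: 92.9 − 20·log₁₀(44.3/4.4) = 92.9 − 20.06 = 72.84 dB.
woodworking router: 92.3 − 20·log₁₀(42.3/4.4) = 92.3 − 19.66 = 72.64 dB.
transformer: 66.0 − 20·log₁₀(54.4/4.4) = 66.0 − 21.84 = 44.16 dB.
conveyor drive: 77.0 − 20·log₁₀(55.4/4.4) = 77.0 − 22.00 = 55.00 dB.
Σ 10^(L/10) = 3.795e+07 → L_total = 10·log₁₀(3.795e+07) = 75.79 dB.

76 dB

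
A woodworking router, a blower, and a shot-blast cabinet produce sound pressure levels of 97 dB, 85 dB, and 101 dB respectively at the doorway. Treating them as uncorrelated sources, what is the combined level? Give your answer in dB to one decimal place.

For uncorrelated sources the intensities add, so convert each level to linear form, sum, and take 10·log₁₀ of the total.
Σ 10^(L/10) = 10^(97/10) + 10^(85/10) + 10^(101/10) = 1.792e+10.
L_total = 10·log₁₀(1.792e+10) = 102.53 dB.

102.5 dB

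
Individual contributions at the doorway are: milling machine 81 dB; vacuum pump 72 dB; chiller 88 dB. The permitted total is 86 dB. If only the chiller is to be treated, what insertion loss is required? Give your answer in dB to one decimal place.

Fixed contribution from the other sources: Σ 10^(L/10) = 10^(81/10) + 10^(72/10) = 1.417e+08 (81.51 dB).
To meet 86 dB overall, the treated chiller may contribute at most 10^(86/10) − 1.417e+08 = 2.564e+08, i.e. 84.09 dB.
So the chiller must be reduced from 88 to 84.09 dB: IL = 3.91 dB.

3.9 dB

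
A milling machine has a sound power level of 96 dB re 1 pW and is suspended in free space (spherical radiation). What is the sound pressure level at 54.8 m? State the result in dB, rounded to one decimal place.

Free-field spherical radiation: L_p = L_w − 10·log₁₀(4π·r²), r = 54.8 m.
4π·r² = 3.774e+04 m², 10·log₁₀ of that is 45.768 dB.
L_p = 96 − 45.768 = 50.23 dB.

50.2 dB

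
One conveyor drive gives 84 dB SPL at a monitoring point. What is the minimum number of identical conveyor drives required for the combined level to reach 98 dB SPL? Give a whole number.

26

The shortfall is 98 − 84 = 14.0 dB, and N units add 10·log₁₀ N, so need 10·log₁₀ N ≥ 14.0.
N ≥ 10^(14.0/10) = 25.119, so N = 26.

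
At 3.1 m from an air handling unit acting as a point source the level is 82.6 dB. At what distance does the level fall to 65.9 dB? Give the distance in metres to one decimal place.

21.2 m

The 16.7 dB drop corresponds to a distance ratio of 10^(16.7/20) for a point source.
r₂ = 3.1·10^((82.6−65.9)/20) = 3.1·10^(16.7/20) = 21.20 m.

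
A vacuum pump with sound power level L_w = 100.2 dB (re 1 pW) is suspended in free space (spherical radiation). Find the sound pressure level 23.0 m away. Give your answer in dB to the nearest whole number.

The power spreads over a sphere of area 4π·r², so L_p = L_w − 10·log₁₀(4π·r²).
4π·r² = 6648 m², 10·log₁₀ of that is 38.227 dB.
L_p = 100.2 − 38.227 = 61.97 dB.

62 dB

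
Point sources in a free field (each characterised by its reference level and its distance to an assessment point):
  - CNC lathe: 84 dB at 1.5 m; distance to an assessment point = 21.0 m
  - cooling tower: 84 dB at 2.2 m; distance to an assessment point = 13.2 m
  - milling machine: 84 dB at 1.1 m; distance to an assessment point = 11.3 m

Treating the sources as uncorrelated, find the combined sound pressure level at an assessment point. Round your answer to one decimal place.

70.3 dB

First find each source's level at the receiver (point-source: −20·log₁₀(r/r_ref)), then combine on an intensity basis.
CNC lathe: 84 − 20·log₁₀(21.0/1.5) = 84 − 22.92 = 61.08 dB.
cooling tower: 84 − 20·log₁₀(13.2/2.2) = 84 − 15.56 = 68.44 dB.
milling machine: 84 − 20·log₁₀(11.3/1.1) = 84 − 20.23 = 63.77 dB.
Σ 10^(L/10) = 1.064e+07 → L_total = 10·log₁₀(1.064e+07) = 70.27 dB.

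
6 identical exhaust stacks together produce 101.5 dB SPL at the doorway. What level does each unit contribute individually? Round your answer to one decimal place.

For N identical incoherent sources L_total = L₁ + 10·log₁₀ N, so L₁ = 101.5 − 10·log₁₀(6) = 101.5 − 7.782.

93.7 dB SPL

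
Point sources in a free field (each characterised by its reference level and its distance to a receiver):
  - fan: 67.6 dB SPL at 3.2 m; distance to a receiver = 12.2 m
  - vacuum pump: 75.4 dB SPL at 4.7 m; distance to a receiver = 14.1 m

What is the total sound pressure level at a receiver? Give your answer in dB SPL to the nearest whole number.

66 dB SPL

Apply inverse-square spreading to bring every level to the receiver, then sum 10^(L/10).
fan: 67.6 − 20·log₁₀(12.2/3.2) = 67.6 − 11.62 = 55.98 dB SPL.
vacuum pump: 75.4 − 20·log₁₀(14.1/4.7) = 75.4 − 9.54 = 65.86 dB SPL.
Σ 10^(L/10) = 4.249e+06 → L_total = 10·log₁₀(4.249e+06) = 66.28 dB SPL.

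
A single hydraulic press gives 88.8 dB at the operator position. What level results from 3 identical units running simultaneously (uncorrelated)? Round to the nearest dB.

94 dB

N identical incoherent sources raise the level by 10·log₁₀ N.
L_total = 88.8 + 10·log₁₀(3) = 88.8 + 4.771 = 93.57 dB.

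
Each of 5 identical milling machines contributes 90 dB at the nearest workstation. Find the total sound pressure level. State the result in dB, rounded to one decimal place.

97.0 dB

With 5 equal, uncorrelated contributions the intensity is 5× that of one unit, giving a rise of 10·log₁₀ 5.
L_total = 90 + 10·log₁₀(5) = 90 + 6.990 = 96.99 dB.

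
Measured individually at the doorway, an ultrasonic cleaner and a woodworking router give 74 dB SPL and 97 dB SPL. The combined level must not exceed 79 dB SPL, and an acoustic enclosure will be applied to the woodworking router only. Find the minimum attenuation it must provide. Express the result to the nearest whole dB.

Fixed contribution from the other source: Σ 10^(L/10) = 10^(74/10) = 2.512e+07 (74.00 dB SPL).
To meet 79 dB SPL overall, the treated woodworking router may contribute at most 10^(79/10) − 2.512e+07 = 5.431e+07, i.e. 77.35 dB SPL.
So the woodworking router must be reduced from 97 to 77.35 dB SPL: IL = 19.65 dB.

20 dB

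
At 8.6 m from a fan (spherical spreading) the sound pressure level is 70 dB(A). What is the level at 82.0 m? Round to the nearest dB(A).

50 dB(A)

Spherical spreading from a point source gives a 20·log₁₀(r₂/r₁) drop.
L₂ = 70 − 20·log₁₀(82.0/8.6) = 70 − 19.586 = 50.41 dB(A).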